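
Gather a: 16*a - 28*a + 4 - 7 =-12*a - 3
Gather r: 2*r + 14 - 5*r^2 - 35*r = -5*r^2 - 33*r + 14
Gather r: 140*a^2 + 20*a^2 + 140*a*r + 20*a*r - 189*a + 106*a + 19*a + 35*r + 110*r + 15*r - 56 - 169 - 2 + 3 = 160*a^2 - 64*a + r*(160*a + 160) - 224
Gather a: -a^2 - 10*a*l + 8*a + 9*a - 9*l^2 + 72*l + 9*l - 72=-a^2 + a*(17 - 10*l) - 9*l^2 + 81*l - 72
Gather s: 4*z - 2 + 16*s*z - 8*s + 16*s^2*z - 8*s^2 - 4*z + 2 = s^2*(16*z - 8) + s*(16*z - 8)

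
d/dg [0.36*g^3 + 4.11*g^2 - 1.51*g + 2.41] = 1.08*g^2 + 8.22*g - 1.51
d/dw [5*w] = 5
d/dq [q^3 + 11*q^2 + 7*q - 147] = 3*q^2 + 22*q + 7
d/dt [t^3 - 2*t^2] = t*(3*t - 4)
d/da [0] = 0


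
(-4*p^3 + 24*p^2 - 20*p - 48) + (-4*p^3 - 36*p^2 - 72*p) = -8*p^3 - 12*p^2 - 92*p - 48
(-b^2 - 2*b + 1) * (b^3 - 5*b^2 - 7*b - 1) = -b^5 + 3*b^4 + 18*b^3 + 10*b^2 - 5*b - 1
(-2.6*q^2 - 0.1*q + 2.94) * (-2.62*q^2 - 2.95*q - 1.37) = 6.812*q^4 + 7.932*q^3 - 3.8458*q^2 - 8.536*q - 4.0278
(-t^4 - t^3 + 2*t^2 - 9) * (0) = 0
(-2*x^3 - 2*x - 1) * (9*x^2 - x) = -18*x^5 + 2*x^4 - 18*x^3 - 7*x^2 + x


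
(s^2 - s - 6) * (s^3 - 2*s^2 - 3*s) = s^5 - 3*s^4 - 7*s^3 + 15*s^2 + 18*s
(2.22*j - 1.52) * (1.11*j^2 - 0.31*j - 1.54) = 2.4642*j^3 - 2.3754*j^2 - 2.9476*j + 2.3408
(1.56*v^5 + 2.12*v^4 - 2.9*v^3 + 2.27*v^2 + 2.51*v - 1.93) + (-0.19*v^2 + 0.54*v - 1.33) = 1.56*v^5 + 2.12*v^4 - 2.9*v^3 + 2.08*v^2 + 3.05*v - 3.26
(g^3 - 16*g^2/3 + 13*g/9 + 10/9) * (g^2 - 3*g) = g^5 - 25*g^4/3 + 157*g^3/9 - 29*g^2/9 - 10*g/3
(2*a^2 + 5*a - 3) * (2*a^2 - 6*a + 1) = 4*a^4 - 2*a^3 - 34*a^2 + 23*a - 3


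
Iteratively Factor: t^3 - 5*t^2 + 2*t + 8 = (t + 1)*(t^2 - 6*t + 8) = (t - 2)*(t + 1)*(t - 4)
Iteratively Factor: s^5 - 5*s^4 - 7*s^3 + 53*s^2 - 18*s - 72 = (s - 2)*(s^4 - 3*s^3 - 13*s^2 + 27*s + 36) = (s - 4)*(s - 2)*(s^3 + s^2 - 9*s - 9) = (s - 4)*(s - 2)*(s + 3)*(s^2 - 2*s - 3) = (s - 4)*(s - 3)*(s - 2)*(s + 3)*(s + 1)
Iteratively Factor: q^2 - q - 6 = (q - 3)*(q + 2)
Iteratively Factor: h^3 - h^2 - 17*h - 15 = (h + 3)*(h^2 - 4*h - 5) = (h - 5)*(h + 3)*(h + 1)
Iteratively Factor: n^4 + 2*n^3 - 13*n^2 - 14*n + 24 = (n - 3)*(n^3 + 5*n^2 + 2*n - 8) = (n - 3)*(n - 1)*(n^2 + 6*n + 8) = (n - 3)*(n - 1)*(n + 4)*(n + 2)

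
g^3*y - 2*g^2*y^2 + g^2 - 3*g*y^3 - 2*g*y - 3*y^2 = (g - 3*y)*(g + y)*(g*y + 1)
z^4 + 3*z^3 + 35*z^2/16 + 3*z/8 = z*(z + 1/4)*(z + 3/4)*(z + 2)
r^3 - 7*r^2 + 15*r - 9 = (r - 3)^2*(r - 1)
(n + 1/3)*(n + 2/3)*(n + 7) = n^3 + 8*n^2 + 65*n/9 + 14/9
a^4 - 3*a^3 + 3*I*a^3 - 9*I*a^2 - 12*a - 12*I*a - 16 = (a - 4)*(a + 1)*(a - I)*(a + 4*I)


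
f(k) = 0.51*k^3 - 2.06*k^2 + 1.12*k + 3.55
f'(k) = 1.53*k^2 - 4.12*k + 1.12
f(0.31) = 3.71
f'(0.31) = -0.01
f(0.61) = 3.58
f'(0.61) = -0.82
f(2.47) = 1.43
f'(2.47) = 0.28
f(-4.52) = -90.70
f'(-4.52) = 51.00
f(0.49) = 3.66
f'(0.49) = -0.53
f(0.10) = 3.64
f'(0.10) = 0.72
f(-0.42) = 2.68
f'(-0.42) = 3.12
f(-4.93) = -113.15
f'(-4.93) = 58.62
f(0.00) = 3.55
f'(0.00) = 1.12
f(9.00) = 218.56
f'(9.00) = 87.97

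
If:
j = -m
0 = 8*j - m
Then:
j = 0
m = 0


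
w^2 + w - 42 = (w - 6)*(w + 7)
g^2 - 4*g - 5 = (g - 5)*(g + 1)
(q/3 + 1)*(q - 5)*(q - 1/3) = q^3/3 - 7*q^2/9 - 43*q/9 + 5/3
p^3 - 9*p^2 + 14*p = p*(p - 7)*(p - 2)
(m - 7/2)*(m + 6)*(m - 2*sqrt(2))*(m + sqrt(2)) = m^4 - sqrt(2)*m^3 + 5*m^3/2 - 25*m^2 - 5*sqrt(2)*m^2/2 - 10*m + 21*sqrt(2)*m + 84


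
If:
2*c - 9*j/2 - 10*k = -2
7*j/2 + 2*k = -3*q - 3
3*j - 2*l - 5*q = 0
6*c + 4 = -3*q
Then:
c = -q/2 - 2/3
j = -14*q/13 - 47/39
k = 5*q/13 + 95/156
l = -107*q/26 - 47/26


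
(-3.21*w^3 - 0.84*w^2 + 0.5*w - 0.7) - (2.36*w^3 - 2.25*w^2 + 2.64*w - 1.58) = -5.57*w^3 + 1.41*w^2 - 2.14*w + 0.88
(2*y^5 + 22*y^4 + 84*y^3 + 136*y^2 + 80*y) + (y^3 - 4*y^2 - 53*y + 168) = 2*y^5 + 22*y^4 + 85*y^3 + 132*y^2 + 27*y + 168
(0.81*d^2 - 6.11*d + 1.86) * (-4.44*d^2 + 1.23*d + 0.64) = -3.5964*d^4 + 28.1247*d^3 - 15.2553*d^2 - 1.6226*d + 1.1904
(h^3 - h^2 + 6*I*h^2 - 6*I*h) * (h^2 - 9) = h^5 - h^4 + 6*I*h^4 - 9*h^3 - 6*I*h^3 + 9*h^2 - 54*I*h^2 + 54*I*h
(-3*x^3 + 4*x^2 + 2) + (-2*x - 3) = -3*x^3 + 4*x^2 - 2*x - 1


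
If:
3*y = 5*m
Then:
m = 3*y/5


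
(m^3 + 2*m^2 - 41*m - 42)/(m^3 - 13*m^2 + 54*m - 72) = (m^2 + 8*m + 7)/(m^2 - 7*m + 12)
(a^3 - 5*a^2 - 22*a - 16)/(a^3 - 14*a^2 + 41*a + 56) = (a + 2)/(a - 7)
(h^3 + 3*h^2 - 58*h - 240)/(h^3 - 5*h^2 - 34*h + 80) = (h + 6)/(h - 2)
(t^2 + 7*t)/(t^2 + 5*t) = (t + 7)/(t + 5)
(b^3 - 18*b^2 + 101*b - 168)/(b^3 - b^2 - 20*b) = (-b^3 + 18*b^2 - 101*b + 168)/(b*(-b^2 + b + 20))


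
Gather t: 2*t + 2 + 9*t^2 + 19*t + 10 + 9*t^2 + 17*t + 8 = 18*t^2 + 38*t + 20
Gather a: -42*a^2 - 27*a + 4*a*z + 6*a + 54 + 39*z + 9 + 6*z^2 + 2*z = -42*a^2 + a*(4*z - 21) + 6*z^2 + 41*z + 63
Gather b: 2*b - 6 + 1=2*b - 5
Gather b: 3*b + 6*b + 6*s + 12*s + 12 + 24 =9*b + 18*s + 36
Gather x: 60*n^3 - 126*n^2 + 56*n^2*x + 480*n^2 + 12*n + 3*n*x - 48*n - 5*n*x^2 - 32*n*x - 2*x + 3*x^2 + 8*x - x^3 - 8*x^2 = 60*n^3 + 354*n^2 - 36*n - x^3 + x^2*(-5*n - 5) + x*(56*n^2 - 29*n + 6)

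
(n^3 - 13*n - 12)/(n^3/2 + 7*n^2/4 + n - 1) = 4*(n^3 - 13*n - 12)/(2*n^3 + 7*n^2 + 4*n - 4)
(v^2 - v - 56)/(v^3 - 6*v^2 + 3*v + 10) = (v^2 - v - 56)/(v^3 - 6*v^2 + 3*v + 10)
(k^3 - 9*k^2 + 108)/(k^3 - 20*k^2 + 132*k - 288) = (k + 3)/(k - 8)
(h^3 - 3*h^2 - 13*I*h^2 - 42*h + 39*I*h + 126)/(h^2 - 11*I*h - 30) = (h^2 - h*(3 + 7*I) + 21*I)/(h - 5*I)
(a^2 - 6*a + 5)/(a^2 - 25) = (a - 1)/(a + 5)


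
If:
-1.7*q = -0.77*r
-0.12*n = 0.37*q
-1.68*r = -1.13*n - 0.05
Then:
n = -0.02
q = 0.01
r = 0.02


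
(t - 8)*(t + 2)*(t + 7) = t^3 + t^2 - 58*t - 112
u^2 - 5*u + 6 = (u - 3)*(u - 2)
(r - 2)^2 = r^2 - 4*r + 4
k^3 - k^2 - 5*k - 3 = (k - 3)*(k + 1)^2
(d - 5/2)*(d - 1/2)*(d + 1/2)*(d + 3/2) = d^4 - d^3 - 4*d^2 + d/4 + 15/16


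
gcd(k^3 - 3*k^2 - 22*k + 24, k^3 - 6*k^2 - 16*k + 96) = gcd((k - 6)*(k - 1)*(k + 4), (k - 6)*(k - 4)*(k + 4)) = k^2 - 2*k - 24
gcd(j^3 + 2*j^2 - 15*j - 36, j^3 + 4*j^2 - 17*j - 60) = j^2 - j - 12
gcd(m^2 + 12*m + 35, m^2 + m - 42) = m + 7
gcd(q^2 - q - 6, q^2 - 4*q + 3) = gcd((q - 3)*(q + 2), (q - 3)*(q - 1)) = q - 3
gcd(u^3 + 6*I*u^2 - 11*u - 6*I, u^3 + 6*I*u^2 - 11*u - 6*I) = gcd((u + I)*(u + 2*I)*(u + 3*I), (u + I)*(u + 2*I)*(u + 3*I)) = u^3 + 6*I*u^2 - 11*u - 6*I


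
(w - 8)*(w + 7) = w^2 - w - 56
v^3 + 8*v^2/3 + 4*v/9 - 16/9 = (v - 2/3)*(v + 4/3)*(v + 2)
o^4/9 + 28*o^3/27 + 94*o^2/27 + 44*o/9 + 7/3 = (o/3 + 1)^2*(o + 1)*(o + 7/3)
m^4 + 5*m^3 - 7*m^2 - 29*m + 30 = (m - 2)*(m - 1)*(m + 3)*(m + 5)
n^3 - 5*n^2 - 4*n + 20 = (n - 5)*(n - 2)*(n + 2)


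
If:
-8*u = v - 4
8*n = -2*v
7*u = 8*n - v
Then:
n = 7/17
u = 12/17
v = -28/17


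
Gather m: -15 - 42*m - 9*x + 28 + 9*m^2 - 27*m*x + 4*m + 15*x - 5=9*m^2 + m*(-27*x - 38) + 6*x + 8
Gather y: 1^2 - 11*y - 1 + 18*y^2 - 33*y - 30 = 18*y^2 - 44*y - 30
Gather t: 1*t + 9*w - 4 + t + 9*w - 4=2*t + 18*w - 8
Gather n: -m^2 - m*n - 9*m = -m^2 - m*n - 9*m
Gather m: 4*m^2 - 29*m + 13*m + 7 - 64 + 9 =4*m^2 - 16*m - 48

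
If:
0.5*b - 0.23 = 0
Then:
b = 0.46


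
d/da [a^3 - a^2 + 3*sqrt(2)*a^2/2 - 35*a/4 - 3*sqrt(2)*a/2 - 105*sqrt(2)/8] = 3*a^2 - 2*a + 3*sqrt(2)*a - 35/4 - 3*sqrt(2)/2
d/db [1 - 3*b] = -3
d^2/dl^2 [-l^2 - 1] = -2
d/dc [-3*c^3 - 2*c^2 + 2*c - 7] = -9*c^2 - 4*c + 2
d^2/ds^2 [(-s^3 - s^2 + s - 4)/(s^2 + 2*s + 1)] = -30/(s^4 + 4*s^3 + 6*s^2 + 4*s + 1)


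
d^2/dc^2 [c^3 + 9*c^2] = 6*c + 18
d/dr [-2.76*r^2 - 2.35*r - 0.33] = -5.52*r - 2.35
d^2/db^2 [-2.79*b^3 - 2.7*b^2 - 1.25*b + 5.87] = -16.74*b - 5.4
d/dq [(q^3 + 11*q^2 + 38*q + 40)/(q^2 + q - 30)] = (q^4 + 2*q^3 - 117*q^2 - 740*q - 1180)/(q^4 + 2*q^3 - 59*q^2 - 60*q + 900)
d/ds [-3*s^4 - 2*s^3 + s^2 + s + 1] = -12*s^3 - 6*s^2 + 2*s + 1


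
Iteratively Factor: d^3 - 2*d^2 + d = (d - 1)*(d^2 - d) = (d - 1)^2*(d)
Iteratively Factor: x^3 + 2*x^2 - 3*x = (x + 3)*(x^2 - x) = (x - 1)*(x + 3)*(x)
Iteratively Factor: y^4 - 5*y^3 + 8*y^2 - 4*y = (y)*(y^3 - 5*y^2 + 8*y - 4) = y*(y - 1)*(y^2 - 4*y + 4) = y*(y - 2)*(y - 1)*(y - 2)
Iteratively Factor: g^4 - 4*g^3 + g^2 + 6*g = (g - 3)*(g^3 - g^2 - 2*g) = (g - 3)*(g + 1)*(g^2 - 2*g) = (g - 3)*(g - 2)*(g + 1)*(g)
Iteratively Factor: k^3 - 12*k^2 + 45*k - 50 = (k - 2)*(k^2 - 10*k + 25) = (k - 5)*(k - 2)*(k - 5)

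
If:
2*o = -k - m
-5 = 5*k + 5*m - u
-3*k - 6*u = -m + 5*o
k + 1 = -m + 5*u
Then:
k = -7/8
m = -1/8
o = 1/2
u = 0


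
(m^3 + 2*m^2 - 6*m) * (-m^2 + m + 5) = -m^5 - m^4 + 13*m^3 + 4*m^2 - 30*m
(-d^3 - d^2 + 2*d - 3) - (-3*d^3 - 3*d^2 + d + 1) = 2*d^3 + 2*d^2 + d - 4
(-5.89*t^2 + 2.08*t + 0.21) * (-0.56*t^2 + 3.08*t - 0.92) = 3.2984*t^4 - 19.306*t^3 + 11.7076*t^2 - 1.2668*t - 0.1932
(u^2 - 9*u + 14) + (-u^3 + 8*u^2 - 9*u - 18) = -u^3 + 9*u^2 - 18*u - 4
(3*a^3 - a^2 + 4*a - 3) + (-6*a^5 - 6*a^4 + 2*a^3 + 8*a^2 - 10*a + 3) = -6*a^5 - 6*a^4 + 5*a^3 + 7*a^2 - 6*a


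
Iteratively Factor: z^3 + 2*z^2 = (z + 2)*(z^2) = z*(z + 2)*(z)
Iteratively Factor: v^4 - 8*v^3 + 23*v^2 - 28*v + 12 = (v - 1)*(v^3 - 7*v^2 + 16*v - 12) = (v - 3)*(v - 1)*(v^2 - 4*v + 4) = (v - 3)*(v - 2)*(v - 1)*(v - 2)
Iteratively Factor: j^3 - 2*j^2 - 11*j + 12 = (j - 1)*(j^2 - j - 12) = (j - 1)*(j + 3)*(j - 4)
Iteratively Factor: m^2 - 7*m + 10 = (m - 2)*(m - 5)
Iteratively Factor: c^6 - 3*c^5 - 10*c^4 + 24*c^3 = (c - 2)*(c^5 - c^4 - 12*c^3) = (c - 4)*(c - 2)*(c^4 + 3*c^3) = c*(c - 4)*(c - 2)*(c^3 + 3*c^2) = c^2*(c - 4)*(c - 2)*(c^2 + 3*c) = c^3*(c - 4)*(c - 2)*(c + 3)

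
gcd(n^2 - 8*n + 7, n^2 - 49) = n - 7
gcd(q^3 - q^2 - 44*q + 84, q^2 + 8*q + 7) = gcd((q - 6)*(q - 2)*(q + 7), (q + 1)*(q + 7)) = q + 7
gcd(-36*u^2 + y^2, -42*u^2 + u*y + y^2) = -6*u + y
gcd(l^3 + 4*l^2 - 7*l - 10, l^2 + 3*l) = 1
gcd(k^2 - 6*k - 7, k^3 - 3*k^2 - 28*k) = k - 7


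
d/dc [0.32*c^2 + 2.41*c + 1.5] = 0.64*c + 2.41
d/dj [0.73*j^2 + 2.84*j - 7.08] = 1.46*j + 2.84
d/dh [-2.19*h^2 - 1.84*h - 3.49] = -4.38*h - 1.84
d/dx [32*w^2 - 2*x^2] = -4*x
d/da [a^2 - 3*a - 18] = 2*a - 3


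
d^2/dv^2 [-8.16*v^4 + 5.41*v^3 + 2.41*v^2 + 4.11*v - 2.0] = -97.92*v^2 + 32.46*v + 4.82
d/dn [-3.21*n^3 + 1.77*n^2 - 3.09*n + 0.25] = -9.63*n^2 + 3.54*n - 3.09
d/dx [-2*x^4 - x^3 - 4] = x^2*(-8*x - 3)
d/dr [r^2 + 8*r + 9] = 2*r + 8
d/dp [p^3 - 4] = 3*p^2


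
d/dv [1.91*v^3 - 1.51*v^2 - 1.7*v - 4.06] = 5.73*v^2 - 3.02*v - 1.7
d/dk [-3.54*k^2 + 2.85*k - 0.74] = 2.85 - 7.08*k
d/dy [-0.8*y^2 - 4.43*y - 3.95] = -1.6*y - 4.43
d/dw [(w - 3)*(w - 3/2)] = 2*w - 9/2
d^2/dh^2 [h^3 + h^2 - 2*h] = 6*h + 2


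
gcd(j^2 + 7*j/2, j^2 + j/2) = j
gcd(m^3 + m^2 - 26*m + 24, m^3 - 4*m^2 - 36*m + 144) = m^2 + 2*m - 24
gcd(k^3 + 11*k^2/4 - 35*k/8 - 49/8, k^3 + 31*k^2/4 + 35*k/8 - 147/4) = k^2 + 7*k/4 - 49/8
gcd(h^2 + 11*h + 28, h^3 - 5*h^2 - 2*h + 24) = 1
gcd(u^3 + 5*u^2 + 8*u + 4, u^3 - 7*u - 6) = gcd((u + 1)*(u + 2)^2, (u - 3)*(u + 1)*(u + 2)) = u^2 + 3*u + 2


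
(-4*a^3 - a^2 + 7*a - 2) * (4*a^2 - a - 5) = -16*a^5 + 49*a^3 - 10*a^2 - 33*a + 10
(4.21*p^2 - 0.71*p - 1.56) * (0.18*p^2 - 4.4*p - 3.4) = 0.7578*p^4 - 18.6518*p^3 - 11.4708*p^2 + 9.278*p + 5.304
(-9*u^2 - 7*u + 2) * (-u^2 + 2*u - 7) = 9*u^4 - 11*u^3 + 47*u^2 + 53*u - 14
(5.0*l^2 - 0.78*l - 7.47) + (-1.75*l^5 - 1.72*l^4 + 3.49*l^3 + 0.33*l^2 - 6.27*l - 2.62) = -1.75*l^5 - 1.72*l^4 + 3.49*l^3 + 5.33*l^2 - 7.05*l - 10.09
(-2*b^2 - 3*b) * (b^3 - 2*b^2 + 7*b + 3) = -2*b^5 + b^4 - 8*b^3 - 27*b^2 - 9*b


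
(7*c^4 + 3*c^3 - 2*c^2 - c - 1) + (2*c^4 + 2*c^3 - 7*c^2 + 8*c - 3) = 9*c^4 + 5*c^3 - 9*c^2 + 7*c - 4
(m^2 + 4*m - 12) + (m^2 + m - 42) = 2*m^2 + 5*m - 54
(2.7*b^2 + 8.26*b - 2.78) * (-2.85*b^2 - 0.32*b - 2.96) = -7.695*b^4 - 24.405*b^3 - 2.7122*b^2 - 23.56*b + 8.2288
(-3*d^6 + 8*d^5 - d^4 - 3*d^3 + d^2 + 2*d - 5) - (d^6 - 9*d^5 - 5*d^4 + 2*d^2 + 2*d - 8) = -4*d^6 + 17*d^5 + 4*d^4 - 3*d^3 - d^2 + 3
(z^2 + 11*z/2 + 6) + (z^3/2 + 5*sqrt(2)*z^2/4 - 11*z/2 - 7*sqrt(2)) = z^3/2 + z^2 + 5*sqrt(2)*z^2/4 - 7*sqrt(2) + 6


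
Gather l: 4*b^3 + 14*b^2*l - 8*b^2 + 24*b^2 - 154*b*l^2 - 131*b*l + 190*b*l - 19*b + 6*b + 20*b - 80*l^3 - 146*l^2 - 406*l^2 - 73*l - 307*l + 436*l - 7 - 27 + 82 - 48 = 4*b^3 + 16*b^2 + 7*b - 80*l^3 + l^2*(-154*b - 552) + l*(14*b^2 + 59*b + 56)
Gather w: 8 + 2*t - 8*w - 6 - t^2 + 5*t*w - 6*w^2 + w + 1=-t^2 + 2*t - 6*w^2 + w*(5*t - 7) + 3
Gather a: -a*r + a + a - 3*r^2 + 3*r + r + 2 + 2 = a*(2 - r) - 3*r^2 + 4*r + 4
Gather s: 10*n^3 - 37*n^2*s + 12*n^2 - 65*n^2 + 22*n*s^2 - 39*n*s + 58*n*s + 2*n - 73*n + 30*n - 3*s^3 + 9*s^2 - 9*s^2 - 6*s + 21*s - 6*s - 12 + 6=10*n^3 - 53*n^2 + 22*n*s^2 - 41*n - 3*s^3 + s*(-37*n^2 + 19*n + 9) - 6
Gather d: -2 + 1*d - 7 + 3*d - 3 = 4*d - 12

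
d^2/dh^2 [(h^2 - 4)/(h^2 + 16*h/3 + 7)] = 6*(-48*h^3 - 297*h^2 - 576*h - 331)/(27*h^6 + 432*h^5 + 2871*h^4 + 10144*h^3 + 20097*h^2 + 21168*h + 9261)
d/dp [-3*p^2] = -6*p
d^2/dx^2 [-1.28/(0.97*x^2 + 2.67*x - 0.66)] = (2.408704*x^2 + 6.630144*x - 1.28*(1.94*x + 2.67)*(3.88*x + 5.34) - 1.638912)/(0.97*x^2 + 2.67*x - 0.66)^3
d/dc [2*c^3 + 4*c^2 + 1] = 2*c*(3*c + 4)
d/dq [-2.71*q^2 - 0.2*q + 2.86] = -5.42*q - 0.2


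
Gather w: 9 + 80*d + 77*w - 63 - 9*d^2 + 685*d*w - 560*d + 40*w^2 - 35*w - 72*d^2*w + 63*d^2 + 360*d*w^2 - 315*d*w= 54*d^2 - 480*d + w^2*(360*d + 40) + w*(-72*d^2 + 370*d + 42) - 54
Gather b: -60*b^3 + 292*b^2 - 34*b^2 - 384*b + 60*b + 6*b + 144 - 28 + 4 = -60*b^3 + 258*b^2 - 318*b + 120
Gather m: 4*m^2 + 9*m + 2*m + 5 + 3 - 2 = 4*m^2 + 11*m + 6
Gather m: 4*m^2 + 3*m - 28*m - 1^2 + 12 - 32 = 4*m^2 - 25*m - 21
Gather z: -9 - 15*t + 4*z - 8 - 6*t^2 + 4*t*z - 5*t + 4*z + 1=-6*t^2 - 20*t + z*(4*t + 8) - 16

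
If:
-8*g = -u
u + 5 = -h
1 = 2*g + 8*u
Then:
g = 1/66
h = -169/33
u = 4/33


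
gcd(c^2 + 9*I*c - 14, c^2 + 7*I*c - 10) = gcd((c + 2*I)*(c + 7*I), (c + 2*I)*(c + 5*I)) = c + 2*I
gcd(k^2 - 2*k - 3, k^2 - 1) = k + 1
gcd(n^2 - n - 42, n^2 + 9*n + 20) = 1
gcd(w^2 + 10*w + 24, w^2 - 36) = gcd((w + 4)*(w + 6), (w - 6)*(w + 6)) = w + 6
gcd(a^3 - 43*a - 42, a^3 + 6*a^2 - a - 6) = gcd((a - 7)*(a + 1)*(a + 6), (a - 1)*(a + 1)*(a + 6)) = a^2 + 7*a + 6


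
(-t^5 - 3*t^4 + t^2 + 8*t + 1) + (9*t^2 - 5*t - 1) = -t^5 - 3*t^4 + 10*t^2 + 3*t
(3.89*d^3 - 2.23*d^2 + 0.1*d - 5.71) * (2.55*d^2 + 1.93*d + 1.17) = 9.9195*d^5 + 1.8212*d^4 + 0.5024*d^3 - 16.9766*d^2 - 10.9033*d - 6.6807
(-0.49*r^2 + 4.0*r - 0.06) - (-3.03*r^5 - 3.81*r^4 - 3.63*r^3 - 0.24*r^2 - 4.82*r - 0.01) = 3.03*r^5 + 3.81*r^4 + 3.63*r^3 - 0.25*r^2 + 8.82*r - 0.05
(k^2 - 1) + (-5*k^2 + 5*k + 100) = -4*k^2 + 5*k + 99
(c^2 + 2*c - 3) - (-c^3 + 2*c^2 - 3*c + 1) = c^3 - c^2 + 5*c - 4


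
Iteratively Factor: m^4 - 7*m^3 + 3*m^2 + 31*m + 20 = (m - 4)*(m^3 - 3*m^2 - 9*m - 5) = (m - 5)*(m - 4)*(m^2 + 2*m + 1) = (m - 5)*(m - 4)*(m + 1)*(m + 1)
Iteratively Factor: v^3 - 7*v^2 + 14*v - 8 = (v - 1)*(v^2 - 6*v + 8) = (v - 4)*(v - 1)*(v - 2)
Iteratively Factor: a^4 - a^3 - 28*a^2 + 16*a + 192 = (a - 4)*(a^3 + 3*a^2 - 16*a - 48) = (a - 4)^2*(a^2 + 7*a + 12) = (a - 4)^2*(a + 3)*(a + 4)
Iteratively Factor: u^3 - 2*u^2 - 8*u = (u - 4)*(u^2 + 2*u) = (u - 4)*(u + 2)*(u)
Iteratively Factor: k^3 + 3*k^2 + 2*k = (k + 1)*(k^2 + 2*k) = (k + 1)*(k + 2)*(k)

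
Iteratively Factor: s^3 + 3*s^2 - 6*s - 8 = (s + 4)*(s^2 - s - 2) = (s + 1)*(s + 4)*(s - 2)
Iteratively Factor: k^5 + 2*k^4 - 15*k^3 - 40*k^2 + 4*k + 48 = (k + 3)*(k^4 - k^3 - 12*k^2 - 4*k + 16) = (k - 1)*(k + 3)*(k^3 - 12*k - 16) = (k - 1)*(k + 2)*(k + 3)*(k^2 - 2*k - 8) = (k - 1)*(k + 2)^2*(k + 3)*(k - 4)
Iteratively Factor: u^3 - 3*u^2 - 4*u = (u + 1)*(u^2 - 4*u) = u*(u + 1)*(u - 4)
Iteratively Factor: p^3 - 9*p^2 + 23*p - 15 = (p - 5)*(p^2 - 4*p + 3) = (p - 5)*(p - 3)*(p - 1)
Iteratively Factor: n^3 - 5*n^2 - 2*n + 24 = (n - 3)*(n^2 - 2*n - 8) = (n - 3)*(n + 2)*(n - 4)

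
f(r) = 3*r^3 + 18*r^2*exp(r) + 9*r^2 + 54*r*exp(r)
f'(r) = 18*r^2*exp(r) + 9*r^2 + 90*r*exp(r) + 18*r + 54*exp(r)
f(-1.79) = 5.12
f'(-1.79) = -11.64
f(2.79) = 4869.30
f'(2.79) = 7368.81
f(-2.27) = 8.20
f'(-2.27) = -0.43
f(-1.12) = -5.29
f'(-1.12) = -16.77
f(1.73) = 873.29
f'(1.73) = 1544.80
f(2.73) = 4445.43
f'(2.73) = 6768.42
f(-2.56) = 7.08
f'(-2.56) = 8.39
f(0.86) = 149.77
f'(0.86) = 364.12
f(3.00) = 6669.71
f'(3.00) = 9896.57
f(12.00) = 527332004.20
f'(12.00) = 606425864.83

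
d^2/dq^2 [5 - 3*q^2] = -6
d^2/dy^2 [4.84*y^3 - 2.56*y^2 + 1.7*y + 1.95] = 29.04*y - 5.12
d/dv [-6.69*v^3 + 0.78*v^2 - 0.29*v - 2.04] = -20.07*v^2 + 1.56*v - 0.29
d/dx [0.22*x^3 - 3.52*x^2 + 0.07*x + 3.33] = 0.66*x^2 - 7.04*x + 0.07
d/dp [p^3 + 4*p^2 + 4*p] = 3*p^2 + 8*p + 4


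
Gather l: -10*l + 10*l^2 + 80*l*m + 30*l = 10*l^2 + l*(80*m + 20)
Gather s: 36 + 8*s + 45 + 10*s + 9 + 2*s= 20*s + 90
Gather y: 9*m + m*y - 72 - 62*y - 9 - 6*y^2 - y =9*m - 6*y^2 + y*(m - 63) - 81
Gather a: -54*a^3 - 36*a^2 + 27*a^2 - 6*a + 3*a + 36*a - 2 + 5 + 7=-54*a^3 - 9*a^2 + 33*a + 10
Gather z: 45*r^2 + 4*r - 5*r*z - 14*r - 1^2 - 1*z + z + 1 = 45*r^2 - 5*r*z - 10*r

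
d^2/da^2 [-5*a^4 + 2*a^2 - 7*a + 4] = 4 - 60*a^2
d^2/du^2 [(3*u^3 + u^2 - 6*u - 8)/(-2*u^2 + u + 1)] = 2*(13*u^3 + 81*u^2 - 21*u + 17)/(8*u^6 - 12*u^5 - 6*u^4 + 11*u^3 + 3*u^2 - 3*u - 1)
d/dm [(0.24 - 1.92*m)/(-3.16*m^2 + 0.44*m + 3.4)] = (-6.0672*m^2 + 1.5168*m - 6.6336)/(9.9856*m^4 - 2.7808*m^3 - 21.2944*m^2 + 2.992*m + 11.56)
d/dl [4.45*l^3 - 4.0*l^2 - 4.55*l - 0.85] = 13.35*l^2 - 8.0*l - 4.55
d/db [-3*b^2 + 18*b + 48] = 18 - 6*b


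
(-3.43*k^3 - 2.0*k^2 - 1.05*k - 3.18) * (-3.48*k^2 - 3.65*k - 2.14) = 11.9364*k^5 + 19.4795*k^4 + 18.2942*k^3 + 19.1789*k^2 + 13.854*k + 6.8052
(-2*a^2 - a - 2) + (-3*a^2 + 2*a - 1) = -5*a^2 + a - 3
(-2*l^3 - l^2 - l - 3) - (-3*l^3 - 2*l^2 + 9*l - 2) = l^3 + l^2 - 10*l - 1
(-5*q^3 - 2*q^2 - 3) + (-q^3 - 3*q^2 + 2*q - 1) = -6*q^3 - 5*q^2 + 2*q - 4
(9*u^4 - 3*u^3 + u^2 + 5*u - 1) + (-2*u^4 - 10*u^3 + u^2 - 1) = 7*u^4 - 13*u^3 + 2*u^2 + 5*u - 2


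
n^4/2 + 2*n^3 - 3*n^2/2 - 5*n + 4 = (n/2 + 1)*(n - 1)^2*(n + 4)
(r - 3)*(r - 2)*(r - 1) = r^3 - 6*r^2 + 11*r - 6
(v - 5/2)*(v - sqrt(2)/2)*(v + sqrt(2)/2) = v^3 - 5*v^2/2 - v/2 + 5/4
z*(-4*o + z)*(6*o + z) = -24*o^2*z + 2*o*z^2 + z^3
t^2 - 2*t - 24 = (t - 6)*(t + 4)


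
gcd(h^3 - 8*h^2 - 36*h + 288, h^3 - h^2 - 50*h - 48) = h^2 - 2*h - 48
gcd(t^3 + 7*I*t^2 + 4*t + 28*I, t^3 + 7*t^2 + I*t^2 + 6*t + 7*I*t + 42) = t - 2*I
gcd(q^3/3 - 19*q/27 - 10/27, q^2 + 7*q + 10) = 1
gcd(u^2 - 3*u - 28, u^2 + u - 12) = u + 4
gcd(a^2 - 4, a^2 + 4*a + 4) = a + 2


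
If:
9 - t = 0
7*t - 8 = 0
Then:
No Solution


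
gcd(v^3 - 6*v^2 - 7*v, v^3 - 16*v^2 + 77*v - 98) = v - 7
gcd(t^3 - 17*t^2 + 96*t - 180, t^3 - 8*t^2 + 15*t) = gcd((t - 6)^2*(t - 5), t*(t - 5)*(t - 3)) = t - 5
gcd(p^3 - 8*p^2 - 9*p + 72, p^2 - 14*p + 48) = p - 8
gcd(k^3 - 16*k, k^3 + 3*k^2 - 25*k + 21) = 1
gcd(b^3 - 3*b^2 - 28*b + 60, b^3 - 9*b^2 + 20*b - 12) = b^2 - 8*b + 12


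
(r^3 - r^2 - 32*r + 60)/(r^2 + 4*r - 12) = r - 5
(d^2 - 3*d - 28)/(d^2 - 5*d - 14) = (d + 4)/(d + 2)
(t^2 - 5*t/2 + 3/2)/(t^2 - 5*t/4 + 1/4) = 2*(2*t - 3)/(4*t - 1)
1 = 1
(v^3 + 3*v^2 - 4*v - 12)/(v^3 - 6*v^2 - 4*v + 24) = (v + 3)/(v - 6)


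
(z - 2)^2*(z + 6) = z^3 + 2*z^2 - 20*z + 24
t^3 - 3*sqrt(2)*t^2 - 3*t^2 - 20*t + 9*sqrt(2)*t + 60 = (t - 3)*(t - 5*sqrt(2))*(t + 2*sqrt(2))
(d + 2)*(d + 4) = d^2 + 6*d + 8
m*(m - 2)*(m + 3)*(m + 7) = m^4 + 8*m^3 + m^2 - 42*m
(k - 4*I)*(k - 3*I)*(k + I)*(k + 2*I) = k^4 - 4*I*k^3 + 7*k^2 - 22*I*k + 24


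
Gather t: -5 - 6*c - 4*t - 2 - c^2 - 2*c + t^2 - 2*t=-c^2 - 8*c + t^2 - 6*t - 7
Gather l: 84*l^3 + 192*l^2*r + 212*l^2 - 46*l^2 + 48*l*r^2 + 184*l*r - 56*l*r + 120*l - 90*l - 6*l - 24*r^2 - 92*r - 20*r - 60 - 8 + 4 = 84*l^3 + l^2*(192*r + 166) + l*(48*r^2 + 128*r + 24) - 24*r^2 - 112*r - 64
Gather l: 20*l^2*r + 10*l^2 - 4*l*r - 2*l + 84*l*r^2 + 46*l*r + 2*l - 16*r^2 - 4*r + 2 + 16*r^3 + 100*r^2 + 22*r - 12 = l^2*(20*r + 10) + l*(84*r^2 + 42*r) + 16*r^3 + 84*r^2 + 18*r - 10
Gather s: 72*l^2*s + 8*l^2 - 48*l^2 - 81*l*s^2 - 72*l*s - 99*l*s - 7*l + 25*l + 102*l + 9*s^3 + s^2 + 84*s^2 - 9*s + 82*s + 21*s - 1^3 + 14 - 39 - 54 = -40*l^2 + 120*l + 9*s^3 + s^2*(85 - 81*l) + s*(72*l^2 - 171*l + 94) - 80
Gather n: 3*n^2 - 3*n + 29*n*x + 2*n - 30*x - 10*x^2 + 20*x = 3*n^2 + n*(29*x - 1) - 10*x^2 - 10*x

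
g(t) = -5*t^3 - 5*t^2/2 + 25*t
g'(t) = -15*t^2 - 5*t + 25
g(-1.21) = -25.05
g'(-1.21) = 9.09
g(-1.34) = -25.96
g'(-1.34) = 4.77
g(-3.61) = 112.40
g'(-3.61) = -152.43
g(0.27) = 6.47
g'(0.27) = 22.56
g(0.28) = 6.69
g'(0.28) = 22.42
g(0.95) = 17.21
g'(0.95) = 6.71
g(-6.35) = 1020.68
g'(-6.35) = -548.09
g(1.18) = 17.80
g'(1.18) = -1.79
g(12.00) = -8700.00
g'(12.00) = -2195.00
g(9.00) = -3622.50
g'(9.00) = -1235.00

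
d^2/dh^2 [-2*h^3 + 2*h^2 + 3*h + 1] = 4 - 12*h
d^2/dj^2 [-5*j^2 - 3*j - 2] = -10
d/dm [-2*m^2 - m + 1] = -4*m - 1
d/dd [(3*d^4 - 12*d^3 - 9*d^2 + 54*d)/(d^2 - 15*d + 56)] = 3*(2*d^5 - 49*d^4 + 344*d^3 - 645*d^2 - 336*d + 1008)/(d^4 - 30*d^3 + 337*d^2 - 1680*d + 3136)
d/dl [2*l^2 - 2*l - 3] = 4*l - 2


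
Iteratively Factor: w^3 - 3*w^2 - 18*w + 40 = (w + 4)*(w^2 - 7*w + 10) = (w - 5)*(w + 4)*(w - 2)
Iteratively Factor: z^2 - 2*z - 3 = (z - 3)*(z + 1)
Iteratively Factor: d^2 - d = (d)*(d - 1)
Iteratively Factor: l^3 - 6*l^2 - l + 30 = (l - 3)*(l^2 - 3*l - 10) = (l - 5)*(l - 3)*(l + 2)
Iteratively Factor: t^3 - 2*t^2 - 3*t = (t)*(t^2 - 2*t - 3) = t*(t + 1)*(t - 3)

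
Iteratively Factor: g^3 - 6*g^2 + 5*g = (g - 5)*(g^2 - g) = g*(g - 5)*(g - 1)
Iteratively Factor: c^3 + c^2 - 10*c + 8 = (c + 4)*(c^2 - 3*c + 2) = (c - 2)*(c + 4)*(c - 1)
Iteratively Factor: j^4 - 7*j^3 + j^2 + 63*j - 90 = (j - 5)*(j^3 - 2*j^2 - 9*j + 18) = (j - 5)*(j + 3)*(j^2 - 5*j + 6) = (j - 5)*(j - 3)*(j + 3)*(j - 2)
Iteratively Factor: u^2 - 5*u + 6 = (u - 2)*(u - 3)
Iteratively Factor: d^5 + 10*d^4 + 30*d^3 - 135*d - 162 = (d + 3)*(d^4 + 7*d^3 + 9*d^2 - 27*d - 54) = (d + 3)^2*(d^3 + 4*d^2 - 3*d - 18) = (d - 2)*(d + 3)^2*(d^2 + 6*d + 9) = (d - 2)*(d + 3)^3*(d + 3)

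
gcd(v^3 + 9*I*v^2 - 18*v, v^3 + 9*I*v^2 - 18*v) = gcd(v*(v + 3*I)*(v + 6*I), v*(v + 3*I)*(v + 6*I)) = v^3 + 9*I*v^2 - 18*v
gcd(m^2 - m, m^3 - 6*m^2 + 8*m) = m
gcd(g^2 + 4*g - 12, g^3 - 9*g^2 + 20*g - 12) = g - 2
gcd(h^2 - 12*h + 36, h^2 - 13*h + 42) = h - 6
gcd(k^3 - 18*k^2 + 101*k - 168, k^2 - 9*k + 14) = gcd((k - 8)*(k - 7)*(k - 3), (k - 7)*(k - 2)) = k - 7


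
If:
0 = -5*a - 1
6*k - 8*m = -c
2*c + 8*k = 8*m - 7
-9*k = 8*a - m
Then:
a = -1/5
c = -1219/170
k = 29/340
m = -283/340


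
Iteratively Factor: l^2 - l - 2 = (l - 2)*(l + 1)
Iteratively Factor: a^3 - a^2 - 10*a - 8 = (a + 2)*(a^2 - 3*a - 4) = (a + 1)*(a + 2)*(a - 4)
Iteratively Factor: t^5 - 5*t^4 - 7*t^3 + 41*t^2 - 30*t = (t - 1)*(t^4 - 4*t^3 - 11*t^2 + 30*t) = t*(t - 1)*(t^3 - 4*t^2 - 11*t + 30) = t*(t - 1)*(t + 3)*(t^2 - 7*t + 10) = t*(t - 5)*(t - 1)*(t + 3)*(t - 2)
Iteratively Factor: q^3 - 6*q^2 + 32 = (q - 4)*(q^2 - 2*q - 8) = (q - 4)*(q + 2)*(q - 4)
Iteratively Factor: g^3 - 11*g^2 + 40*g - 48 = (g - 4)*(g^2 - 7*g + 12) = (g - 4)*(g - 3)*(g - 4)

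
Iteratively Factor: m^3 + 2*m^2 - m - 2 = (m + 2)*(m^2 - 1) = (m + 1)*(m + 2)*(m - 1)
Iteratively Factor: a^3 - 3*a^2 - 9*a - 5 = (a + 1)*(a^2 - 4*a - 5) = (a + 1)^2*(a - 5)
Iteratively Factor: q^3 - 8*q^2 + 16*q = (q - 4)*(q^2 - 4*q) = q*(q - 4)*(q - 4)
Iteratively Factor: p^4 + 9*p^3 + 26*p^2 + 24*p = (p + 4)*(p^3 + 5*p^2 + 6*p) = (p + 2)*(p + 4)*(p^2 + 3*p) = p*(p + 2)*(p + 4)*(p + 3)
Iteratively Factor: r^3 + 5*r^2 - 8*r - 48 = (r + 4)*(r^2 + r - 12) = (r - 3)*(r + 4)*(r + 4)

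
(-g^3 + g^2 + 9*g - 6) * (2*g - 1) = -2*g^4 + 3*g^3 + 17*g^2 - 21*g + 6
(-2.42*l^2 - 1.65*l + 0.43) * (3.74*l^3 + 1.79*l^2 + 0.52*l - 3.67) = -9.0508*l^5 - 10.5028*l^4 - 2.6037*l^3 + 8.7931*l^2 + 6.2791*l - 1.5781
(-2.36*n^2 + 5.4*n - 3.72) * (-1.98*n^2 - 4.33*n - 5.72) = 4.6728*n^4 - 0.4732*n^3 - 2.5172*n^2 - 14.7804*n + 21.2784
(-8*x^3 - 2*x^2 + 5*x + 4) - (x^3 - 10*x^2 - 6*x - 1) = -9*x^3 + 8*x^2 + 11*x + 5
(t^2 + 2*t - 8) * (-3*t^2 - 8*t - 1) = -3*t^4 - 14*t^3 + 7*t^2 + 62*t + 8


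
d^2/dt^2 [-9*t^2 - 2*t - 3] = -18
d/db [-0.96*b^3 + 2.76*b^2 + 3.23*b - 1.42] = -2.88*b^2 + 5.52*b + 3.23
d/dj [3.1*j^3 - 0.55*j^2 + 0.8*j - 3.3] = 9.3*j^2 - 1.1*j + 0.8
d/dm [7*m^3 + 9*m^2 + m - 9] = 21*m^2 + 18*m + 1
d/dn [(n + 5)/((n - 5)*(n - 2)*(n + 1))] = (-2*n^3 - 9*n^2 + 60*n - 5)/(n^6 - 12*n^5 + 42*n^4 - 16*n^3 - 111*n^2 + 60*n + 100)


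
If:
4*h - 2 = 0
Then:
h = 1/2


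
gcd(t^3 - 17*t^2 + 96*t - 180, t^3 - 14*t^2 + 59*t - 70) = t - 5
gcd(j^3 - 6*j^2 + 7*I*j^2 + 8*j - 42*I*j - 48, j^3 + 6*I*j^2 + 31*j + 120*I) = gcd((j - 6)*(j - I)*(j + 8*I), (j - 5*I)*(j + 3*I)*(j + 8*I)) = j + 8*I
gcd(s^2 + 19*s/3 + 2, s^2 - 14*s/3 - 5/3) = s + 1/3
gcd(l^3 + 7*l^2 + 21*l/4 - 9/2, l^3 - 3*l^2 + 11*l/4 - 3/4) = l - 1/2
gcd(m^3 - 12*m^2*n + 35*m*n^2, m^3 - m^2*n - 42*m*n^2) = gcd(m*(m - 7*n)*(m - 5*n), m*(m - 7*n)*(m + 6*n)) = m^2 - 7*m*n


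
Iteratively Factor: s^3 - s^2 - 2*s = (s + 1)*(s^2 - 2*s) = (s - 2)*(s + 1)*(s)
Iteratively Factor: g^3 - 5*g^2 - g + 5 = (g + 1)*(g^2 - 6*g + 5) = (g - 1)*(g + 1)*(g - 5)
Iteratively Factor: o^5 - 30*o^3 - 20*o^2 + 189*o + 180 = (o - 5)*(o^4 + 5*o^3 - 5*o^2 - 45*o - 36) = (o - 5)*(o + 4)*(o^3 + o^2 - 9*o - 9) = (o - 5)*(o - 3)*(o + 4)*(o^2 + 4*o + 3) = (o - 5)*(o - 3)*(o + 3)*(o + 4)*(o + 1)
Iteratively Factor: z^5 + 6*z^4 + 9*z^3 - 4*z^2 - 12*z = (z + 2)*(z^4 + 4*z^3 + z^2 - 6*z) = (z + 2)*(z + 3)*(z^3 + z^2 - 2*z) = z*(z + 2)*(z + 3)*(z^2 + z - 2) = z*(z + 2)^2*(z + 3)*(z - 1)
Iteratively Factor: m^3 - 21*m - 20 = (m - 5)*(m^2 + 5*m + 4) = (m - 5)*(m + 1)*(m + 4)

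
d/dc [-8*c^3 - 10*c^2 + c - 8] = -24*c^2 - 20*c + 1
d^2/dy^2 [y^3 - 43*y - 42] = 6*y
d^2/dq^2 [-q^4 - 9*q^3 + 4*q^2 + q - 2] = -12*q^2 - 54*q + 8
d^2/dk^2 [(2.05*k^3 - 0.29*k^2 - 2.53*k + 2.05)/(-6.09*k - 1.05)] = (-152.06121*k^3 - 78.65235*k^2 - 13.56075*k - 183.77793)/(225.866529*k^3 + 116.827515*k^2 + 20.142675*k + 1.157625)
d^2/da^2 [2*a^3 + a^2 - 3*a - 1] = 12*a + 2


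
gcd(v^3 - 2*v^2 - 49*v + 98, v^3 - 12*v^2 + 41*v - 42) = v^2 - 9*v + 14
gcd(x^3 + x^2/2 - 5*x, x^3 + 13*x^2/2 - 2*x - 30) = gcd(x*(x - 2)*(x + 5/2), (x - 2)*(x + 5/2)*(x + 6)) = x^2 + x/2 - 5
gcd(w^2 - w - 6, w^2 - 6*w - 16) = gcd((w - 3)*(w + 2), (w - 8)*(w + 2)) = w + 2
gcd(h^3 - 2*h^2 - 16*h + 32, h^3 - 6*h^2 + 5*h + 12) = h - 4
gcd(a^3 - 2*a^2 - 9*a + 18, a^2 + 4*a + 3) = a + 3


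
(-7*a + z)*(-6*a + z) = 42*a^2 - 13*a*z + z^2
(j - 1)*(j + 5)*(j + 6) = j^3 + 10*j^2 + 19*j - 30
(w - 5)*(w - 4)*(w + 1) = w^3 - 8*w^2 + 11*w + 20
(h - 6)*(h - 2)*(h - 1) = h^3 - 9*h^2 + 20*h - 12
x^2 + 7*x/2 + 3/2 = (x + 1/2)*(x + 3)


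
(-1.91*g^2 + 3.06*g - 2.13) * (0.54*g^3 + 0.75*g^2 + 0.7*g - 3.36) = -1.0314*g^5 + 0.2199*g^4 - 0.1922*g^3 + 6.9621*g^2 - 11.7726*g + 7.1568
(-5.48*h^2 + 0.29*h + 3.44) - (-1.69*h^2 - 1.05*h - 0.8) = -3.79*h^2 + 1.34*h + 4.24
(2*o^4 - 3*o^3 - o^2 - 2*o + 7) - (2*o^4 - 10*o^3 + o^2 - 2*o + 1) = 7*o^3 - 2*o^2 + 6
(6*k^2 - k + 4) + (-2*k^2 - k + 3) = 4*k^2 - 2*k + 7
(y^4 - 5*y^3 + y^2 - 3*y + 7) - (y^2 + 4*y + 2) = y^4 - 5*y^3 - 7*y + 5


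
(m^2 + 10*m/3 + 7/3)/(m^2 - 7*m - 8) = (m + 7/3)/(m - 8)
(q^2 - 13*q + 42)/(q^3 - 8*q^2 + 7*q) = (q - 6)/(q*(q - 1))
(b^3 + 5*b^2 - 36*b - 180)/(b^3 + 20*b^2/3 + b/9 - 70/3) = 9*(b^2 - b - 30)/(9*b^2 + 6*b - 35)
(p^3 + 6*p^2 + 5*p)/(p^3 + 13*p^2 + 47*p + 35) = p/(p + 7)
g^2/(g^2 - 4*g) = g/(g - 4)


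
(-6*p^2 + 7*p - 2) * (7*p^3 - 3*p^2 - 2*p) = -42*p^5 + 67*p^4 - 23*p^3 - 8*p^2 + 4*p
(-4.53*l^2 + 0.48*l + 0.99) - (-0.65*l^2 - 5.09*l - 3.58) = -3.88*l^2 + 5.57*l + 4.57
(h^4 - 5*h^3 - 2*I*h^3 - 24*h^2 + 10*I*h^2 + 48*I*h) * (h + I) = h^5 - 5*h^4 - I*h^4 - 22*h^3 + 5*I*h^3 - 10*h^2 + 24*I*h^2 - 48*h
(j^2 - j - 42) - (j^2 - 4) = -j - 38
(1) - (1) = 0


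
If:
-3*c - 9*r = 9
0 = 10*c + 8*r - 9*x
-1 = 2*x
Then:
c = 21/44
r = -51/44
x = -1/2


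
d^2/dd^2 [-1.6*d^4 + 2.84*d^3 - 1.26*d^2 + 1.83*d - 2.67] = -19.2*d^2 + 17.04*d - 2.52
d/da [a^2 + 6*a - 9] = 2*a + 6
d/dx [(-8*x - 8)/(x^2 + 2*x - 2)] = 8*(x^2 + 2*x + 4)/(x^4 + 4*x^3 - 8*x + 4)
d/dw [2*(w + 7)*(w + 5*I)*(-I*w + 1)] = -6*I*w^2 + w*(24 - 28*I) + 84 + 10*I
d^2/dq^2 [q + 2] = 0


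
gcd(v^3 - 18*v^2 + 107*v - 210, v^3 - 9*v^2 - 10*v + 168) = v^2 - 13*v + 42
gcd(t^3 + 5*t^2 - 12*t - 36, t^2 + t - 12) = t - 3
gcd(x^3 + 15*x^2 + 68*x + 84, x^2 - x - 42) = x + 6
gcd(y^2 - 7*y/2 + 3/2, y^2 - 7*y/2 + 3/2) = y^2 - 7*y/2 + 3/2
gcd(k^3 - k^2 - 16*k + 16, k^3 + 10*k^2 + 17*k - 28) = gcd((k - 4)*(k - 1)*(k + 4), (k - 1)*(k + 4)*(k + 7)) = k^2 + 3*k - 4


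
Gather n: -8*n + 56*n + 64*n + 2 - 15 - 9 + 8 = 112*n - 14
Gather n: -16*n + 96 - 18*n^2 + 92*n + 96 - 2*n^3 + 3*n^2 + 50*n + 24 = -2*n^3 - 15*n^2 + 126*n + 216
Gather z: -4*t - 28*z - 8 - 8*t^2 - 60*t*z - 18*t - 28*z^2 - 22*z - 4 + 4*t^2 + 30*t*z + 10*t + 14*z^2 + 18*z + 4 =-4*t^2 - 12*t - 14*z^2 + z*(-30*t - 32) - 8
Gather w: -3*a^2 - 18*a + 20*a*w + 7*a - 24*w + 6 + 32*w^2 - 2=-3*a^2 - 11*a + 32*w^2 + w*(20*a - 24) + 4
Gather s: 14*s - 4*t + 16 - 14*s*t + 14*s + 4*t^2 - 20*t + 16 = s*(28 - 14*t) + 4*t^2 - 24*t + 32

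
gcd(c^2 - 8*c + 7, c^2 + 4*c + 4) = 1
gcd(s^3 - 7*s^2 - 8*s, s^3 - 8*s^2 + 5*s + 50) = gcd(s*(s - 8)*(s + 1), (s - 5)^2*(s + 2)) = 1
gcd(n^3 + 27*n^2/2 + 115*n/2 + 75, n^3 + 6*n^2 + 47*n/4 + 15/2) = n + 5/2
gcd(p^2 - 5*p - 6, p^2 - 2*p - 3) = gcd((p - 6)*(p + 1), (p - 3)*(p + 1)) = p + 1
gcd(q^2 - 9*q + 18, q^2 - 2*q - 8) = 1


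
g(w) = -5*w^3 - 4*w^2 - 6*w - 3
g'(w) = -15*w^2 - 8*w - 6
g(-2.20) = 44.08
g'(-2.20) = -61.00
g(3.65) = -321.33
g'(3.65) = -235.04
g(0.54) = -8.19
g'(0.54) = -14.69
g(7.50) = -2382.38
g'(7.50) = -909.75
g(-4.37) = 364.10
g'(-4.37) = -257.49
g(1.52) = -38.92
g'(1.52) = -52.82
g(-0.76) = 1.44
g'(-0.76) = -8.58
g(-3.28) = 150.08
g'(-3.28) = -141.14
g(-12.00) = 8133.00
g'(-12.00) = -2070.00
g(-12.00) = 8133.00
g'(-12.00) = -2070.00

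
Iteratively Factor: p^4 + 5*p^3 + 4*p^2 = (p + 1)*(p^3 + 4*p^2) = p*(p + 1)*(p^2 + 4*p) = p^2*(p + 1)*(p + 4)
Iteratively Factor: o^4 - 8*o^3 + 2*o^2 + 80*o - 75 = (o - 1)*(o^3 - 7*o^2 - 5*o + 75) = (o - 5)*(o - 1)*(o^2 - 2*o - 15) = (o - 5)^2*(o - 1)*(o + 3)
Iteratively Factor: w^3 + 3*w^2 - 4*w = (w)*(w^2 + 3*w - 4) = w*(w - 1)*(w + 4)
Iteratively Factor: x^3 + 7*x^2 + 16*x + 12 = (x + 2)*(x^2 + 5*x + 6) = (x + 2)*(x + 3)*(x + 2)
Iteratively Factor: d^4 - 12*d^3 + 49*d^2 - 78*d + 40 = (d - 1)*(d^3 - 11*d^2 + 38*d - 40) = (d - 2)*(d - 1)*(d^2 - 9*d + 20) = (d - 5)*(d - 2)*(d - 1)*(d - 4)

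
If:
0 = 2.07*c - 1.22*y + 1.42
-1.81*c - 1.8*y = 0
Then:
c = -0.43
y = 0.43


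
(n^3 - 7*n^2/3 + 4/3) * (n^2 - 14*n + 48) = n^5 - 49*n^4/3 + 242*n^3/3 - 332*n^2/3 - 56*n/3 + 64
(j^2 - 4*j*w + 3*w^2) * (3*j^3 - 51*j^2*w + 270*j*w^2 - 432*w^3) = 3*j^5 - 63*j^4*w + 483*j^3*w^2 - 1665*j^2*w^3 + 2538*j*w^4 - 1296*w^5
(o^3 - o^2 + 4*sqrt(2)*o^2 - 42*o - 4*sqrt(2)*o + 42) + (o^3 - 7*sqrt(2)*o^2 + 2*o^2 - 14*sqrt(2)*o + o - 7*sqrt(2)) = 2*o^3 - 3*sqrt(2)*o^2 + o^2 - 41*o - 18*sqrt(2)*o - 7*sqrt(2) + 42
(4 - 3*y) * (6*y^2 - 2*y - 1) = -18*y^3 + 30*y^2 - 5*y - 4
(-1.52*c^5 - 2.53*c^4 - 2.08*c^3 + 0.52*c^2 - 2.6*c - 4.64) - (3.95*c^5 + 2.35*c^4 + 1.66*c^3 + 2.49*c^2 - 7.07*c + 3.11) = -5.47*c^5 - 4.88*c^4 - 3.74*c^3 - 1.97*c^2 + 4.47*c - 7.75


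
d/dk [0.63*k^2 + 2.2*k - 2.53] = 1.26*k + 2.2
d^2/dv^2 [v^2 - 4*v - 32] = 2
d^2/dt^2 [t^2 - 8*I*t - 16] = 2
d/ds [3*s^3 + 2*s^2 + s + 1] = 9*s^2 + 4*s + 1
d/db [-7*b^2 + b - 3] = 1 - 14*b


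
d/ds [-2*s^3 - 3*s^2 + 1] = 6*s*(-s - 1)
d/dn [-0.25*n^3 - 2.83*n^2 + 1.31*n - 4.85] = -0.75*n^2 - 5.66*n + 1.31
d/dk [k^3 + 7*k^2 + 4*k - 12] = 3*k^2 + 14*k + 4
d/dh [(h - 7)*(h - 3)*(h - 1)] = 3*h^2 - 22*h + 31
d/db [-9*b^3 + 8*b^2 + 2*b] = -27*b^2 + 16*b + 2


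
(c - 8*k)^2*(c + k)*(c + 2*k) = c^4 - 13*c^3*k + 18*c^2*k^2 + 160*c*k^3 + 128*k^4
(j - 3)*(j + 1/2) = j^2 - 5*j/2 - 3/2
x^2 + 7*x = x*(x + 7)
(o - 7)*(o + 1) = o^2 - 6*o - 7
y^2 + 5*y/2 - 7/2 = (y - 1)*(y + 7/2)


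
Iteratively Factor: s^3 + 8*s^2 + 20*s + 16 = (s + 4)*(s^2 + 4*s + 4) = (s + 2)*(s + 4)*(s + 2)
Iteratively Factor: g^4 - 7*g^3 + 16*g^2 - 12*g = (g - 2)*(g^3 - 5*g^2 + 6*g) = (g - 3)*(g - 2)*(g^2 - 2*g) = (g - 3)*(g - 2)^2*(g)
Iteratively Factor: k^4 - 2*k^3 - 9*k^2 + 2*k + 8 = (k - 4)*(k^3 + 2*k^2 - k - 2) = (k - 4)*(k + 1)*(k^2 + k - 2) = (k - 4)*(k - 1)*(k + 1)*(k + 2)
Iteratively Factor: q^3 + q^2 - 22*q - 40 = (q - 5)*(q^2 + 6*q + 8) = (q - 5)*(q + 2)*(q + 4)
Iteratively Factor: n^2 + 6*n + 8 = (n + 4)*(n + 2)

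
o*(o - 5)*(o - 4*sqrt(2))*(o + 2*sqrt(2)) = o^4 - 5*o^3 - 2*sqrt(2)*o^3 - 16*o^2 + 10*sqrt(2)*o^2 + 80*o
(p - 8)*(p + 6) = p^2 - 2*p - 48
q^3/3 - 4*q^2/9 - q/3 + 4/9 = (q/3 + 1/3)*(q - 4/3)*(q - 1)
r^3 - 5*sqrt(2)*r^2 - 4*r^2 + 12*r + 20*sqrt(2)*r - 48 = (r - 4)*(r - 3*sqrt(2))*(r - 2*sqrt(2))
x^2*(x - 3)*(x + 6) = x^4 + 3*x^3 - 18*x^2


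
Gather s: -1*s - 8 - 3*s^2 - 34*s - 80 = -3*s^2 - 35*s - 88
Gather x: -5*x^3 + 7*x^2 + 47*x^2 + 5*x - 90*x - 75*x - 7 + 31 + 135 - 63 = -5*x^3 + 54*x^2 - 160*x + 96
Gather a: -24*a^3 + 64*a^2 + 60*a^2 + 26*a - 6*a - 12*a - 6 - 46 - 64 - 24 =-24*a^3 + 124*a^2 + 8*a - 140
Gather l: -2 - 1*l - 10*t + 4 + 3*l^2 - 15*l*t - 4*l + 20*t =3*l^2 + l*(-15*t - 5) + 10*t + 2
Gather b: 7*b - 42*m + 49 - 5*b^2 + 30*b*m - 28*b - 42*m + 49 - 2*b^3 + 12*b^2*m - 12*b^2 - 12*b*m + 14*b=-2*b^3 + b^2*(12*m - 17) + b*(18*m - 7) - 84*m + 98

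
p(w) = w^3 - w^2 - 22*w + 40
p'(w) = 3*w^2 - 2*w - 22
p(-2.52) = 73.09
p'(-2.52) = 2.09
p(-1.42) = 66.36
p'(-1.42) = -13.11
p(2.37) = -4.44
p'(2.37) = -9.89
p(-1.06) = 61.01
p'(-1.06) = -16.51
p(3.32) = -7.47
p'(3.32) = 4.43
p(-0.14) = 43.06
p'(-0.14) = -21.66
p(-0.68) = 54.18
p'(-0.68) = -19.25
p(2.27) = -3.40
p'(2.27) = -11.08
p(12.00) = 1360.00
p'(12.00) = 386.00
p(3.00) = -8.00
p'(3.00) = -1.00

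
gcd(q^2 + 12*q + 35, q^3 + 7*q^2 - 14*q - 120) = q + 5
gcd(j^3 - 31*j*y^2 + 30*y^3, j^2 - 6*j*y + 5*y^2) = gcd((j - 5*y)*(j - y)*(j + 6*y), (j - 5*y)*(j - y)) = j^2 - 6*j*y + 5*y^2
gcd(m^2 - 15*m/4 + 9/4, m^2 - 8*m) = 1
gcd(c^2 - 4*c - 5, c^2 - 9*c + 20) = c - 5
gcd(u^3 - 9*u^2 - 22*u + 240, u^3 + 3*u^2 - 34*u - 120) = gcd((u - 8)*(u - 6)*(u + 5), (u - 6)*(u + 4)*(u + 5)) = u^2 - u - 30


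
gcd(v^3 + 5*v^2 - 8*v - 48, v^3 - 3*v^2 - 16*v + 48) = v^2 + v - 12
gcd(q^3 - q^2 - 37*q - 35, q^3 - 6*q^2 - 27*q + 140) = q^2 - 2*q - 35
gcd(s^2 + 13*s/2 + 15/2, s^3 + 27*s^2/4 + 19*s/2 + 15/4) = s + 5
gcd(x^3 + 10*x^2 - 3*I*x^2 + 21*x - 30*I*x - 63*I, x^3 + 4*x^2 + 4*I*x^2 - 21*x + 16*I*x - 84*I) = x + 7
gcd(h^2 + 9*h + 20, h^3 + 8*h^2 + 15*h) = h + 5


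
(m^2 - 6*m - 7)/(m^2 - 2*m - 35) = (m + 1)/(m + 5)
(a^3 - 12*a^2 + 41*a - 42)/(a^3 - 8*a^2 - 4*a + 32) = (a^2 - 10*a + 21)/(a^2 - 6*a - 16)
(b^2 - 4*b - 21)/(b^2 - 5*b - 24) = (b - 7)/(b - 8)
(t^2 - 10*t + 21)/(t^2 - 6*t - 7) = (t - 3)/(t + 1)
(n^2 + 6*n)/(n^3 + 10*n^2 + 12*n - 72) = n/(n^2 + 4*n - 12)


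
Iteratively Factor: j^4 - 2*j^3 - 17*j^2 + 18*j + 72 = (j + 3)*(j^3 - 5*j^2 - 2*j + 24) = (j - 3)*(j + 3)*(j^2 - 2*j - 8) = (j - 3)*(j + 2)*(j + 3)*(j - 4)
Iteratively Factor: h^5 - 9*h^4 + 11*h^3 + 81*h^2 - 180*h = (h - 3)*(h^4 - 6*h^3 - 7*h^2 + 60*h) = h*(h - 3)*(h^3 - 6*h^2 - 7*h + 60) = h*(h - 5)*(h - 3)*(h^2 - h - 12) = h*(h - 5)*(h - 3)*(h + 3)*(h - 4)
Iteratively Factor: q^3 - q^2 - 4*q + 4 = (q - 1)*(q^2 - 4) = (q - 1)*(q + 2)*(q - 2)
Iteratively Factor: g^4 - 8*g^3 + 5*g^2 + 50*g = (g - 5)*(g^3 - 3*g^2 - 10*g) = (g - 5)*(g + 2)*(g^2 - 5*g) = (g - 5)^2*(g + 2)*(g)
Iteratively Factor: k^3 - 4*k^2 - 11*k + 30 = (k + 3)*(k^2 - 7*k + 10) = (k - 2)*(k + 3)*(k - 5)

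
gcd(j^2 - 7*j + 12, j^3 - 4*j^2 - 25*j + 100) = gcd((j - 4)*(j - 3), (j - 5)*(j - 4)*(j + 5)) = j - 4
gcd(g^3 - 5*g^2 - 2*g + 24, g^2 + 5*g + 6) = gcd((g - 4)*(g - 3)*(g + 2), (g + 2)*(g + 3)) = g + 2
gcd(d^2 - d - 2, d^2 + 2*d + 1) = d + 1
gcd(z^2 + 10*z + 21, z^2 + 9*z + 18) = z + 3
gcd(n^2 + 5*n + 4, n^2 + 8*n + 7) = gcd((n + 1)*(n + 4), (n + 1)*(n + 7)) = n + 1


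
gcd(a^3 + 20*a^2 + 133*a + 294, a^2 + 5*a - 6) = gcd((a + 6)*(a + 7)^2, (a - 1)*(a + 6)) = a + 6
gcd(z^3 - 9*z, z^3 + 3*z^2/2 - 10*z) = z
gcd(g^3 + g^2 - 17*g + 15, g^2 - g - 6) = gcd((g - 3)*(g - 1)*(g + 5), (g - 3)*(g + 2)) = g - 3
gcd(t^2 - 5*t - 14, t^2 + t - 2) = t + 2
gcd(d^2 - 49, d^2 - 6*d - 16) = 1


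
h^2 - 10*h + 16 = (h - 8)*(h - 2)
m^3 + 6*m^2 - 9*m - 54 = (m - 3)*(m + 3)*(m + 6)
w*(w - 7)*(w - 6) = w^3 - 13*w^2 + 42*w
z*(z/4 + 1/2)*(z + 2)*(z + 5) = z^4/4 + 9*z^3/4 + 6*z^2 + 5*z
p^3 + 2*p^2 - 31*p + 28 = (p - 4)*(p - 1)*(p + 7)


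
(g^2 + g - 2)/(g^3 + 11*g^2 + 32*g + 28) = (g - 1)/(g^2 + 9*g + 14)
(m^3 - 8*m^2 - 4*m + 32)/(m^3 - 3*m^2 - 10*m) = (m^2 - 10*m + 16)/(m*(m - 5))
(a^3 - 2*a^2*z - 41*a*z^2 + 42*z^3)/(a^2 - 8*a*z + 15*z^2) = (a^3 - 2*a^2*z - 41*a*z^2 + 42*z^3)/(a^2 - 8*a*z + 15*z^2)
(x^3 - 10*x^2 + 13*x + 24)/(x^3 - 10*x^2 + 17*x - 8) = (x^2 - 2*x - 3)/(x^2 - 2*x + 1)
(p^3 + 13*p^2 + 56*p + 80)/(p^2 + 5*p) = p + 8 + 16/p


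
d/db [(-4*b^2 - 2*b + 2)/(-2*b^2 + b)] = -2/b^2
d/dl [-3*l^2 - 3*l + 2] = -6*l - 3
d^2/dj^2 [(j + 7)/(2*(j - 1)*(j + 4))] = (j^3 + 21*j^2 + 75*j + 103)/(j^6 + 9*j^5 + 15*j^4 - 45*j^3 - 60*j^2 + 144*j - 64)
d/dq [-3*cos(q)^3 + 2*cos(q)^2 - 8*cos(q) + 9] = (9*cos(q)^2 - 4*cos(q) + 8)*sin(q)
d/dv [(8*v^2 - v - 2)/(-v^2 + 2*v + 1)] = 3*(5*v^2 + 4*v + 1)/(v^4 - 4*v^3 + 2*v^2 + 4*v + 1)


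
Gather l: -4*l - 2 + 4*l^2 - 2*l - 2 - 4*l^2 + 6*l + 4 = 0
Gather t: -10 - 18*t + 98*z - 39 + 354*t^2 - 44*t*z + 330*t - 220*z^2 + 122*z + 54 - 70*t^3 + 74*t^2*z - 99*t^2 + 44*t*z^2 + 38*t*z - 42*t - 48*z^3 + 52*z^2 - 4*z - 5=-70*t^3 + t^2*(74*z + 255) + t*(44*z^2 - 6*z + 270) - 48*z^3 - 168*z^2 + 216*z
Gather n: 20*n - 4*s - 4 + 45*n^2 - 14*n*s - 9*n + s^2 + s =45*n^2 + n*(11 - 14*s) + s^2 - 3*s - 4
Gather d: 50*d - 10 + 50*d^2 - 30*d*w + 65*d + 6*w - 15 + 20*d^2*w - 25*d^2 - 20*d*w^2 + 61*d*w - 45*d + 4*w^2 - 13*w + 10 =d^2*(20*w + 25) + d*(-20*w^2 + 31*w + 70) + 4*w^2 - 7*w - 15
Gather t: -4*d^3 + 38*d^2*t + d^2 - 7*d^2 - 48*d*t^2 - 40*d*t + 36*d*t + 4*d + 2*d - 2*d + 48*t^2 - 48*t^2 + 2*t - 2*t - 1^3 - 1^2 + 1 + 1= -4*d^3 - 6*d^2 - 48*d*t^2 + 4*d + t*(38*d^2 - 4*d)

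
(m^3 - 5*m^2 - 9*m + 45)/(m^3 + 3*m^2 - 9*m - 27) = (m - 5)/(m + 3)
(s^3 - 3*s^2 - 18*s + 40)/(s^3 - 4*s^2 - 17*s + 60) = (s - 2)/(s - 3)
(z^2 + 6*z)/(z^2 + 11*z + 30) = z/(z + 5)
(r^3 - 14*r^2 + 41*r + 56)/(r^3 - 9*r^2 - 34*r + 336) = (r + 1)/(r + 6)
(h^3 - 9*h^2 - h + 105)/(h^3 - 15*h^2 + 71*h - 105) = (h + 3)/(h - 3)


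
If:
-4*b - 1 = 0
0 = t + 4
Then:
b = -1/4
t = -4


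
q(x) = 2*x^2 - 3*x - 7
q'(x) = 4*x - 3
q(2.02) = -4.90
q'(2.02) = 5.08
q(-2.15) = 8.70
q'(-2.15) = -11.60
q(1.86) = -5.66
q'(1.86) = 4.44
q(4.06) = 13.79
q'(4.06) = 13.24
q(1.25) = -7.62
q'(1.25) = 2.00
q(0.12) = -7.33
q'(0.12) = -2.52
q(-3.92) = 35.49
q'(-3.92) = -18.68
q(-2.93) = 18.96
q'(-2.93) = -14.72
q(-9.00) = 182.00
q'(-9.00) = -39.00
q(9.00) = 128.00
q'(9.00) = 33.00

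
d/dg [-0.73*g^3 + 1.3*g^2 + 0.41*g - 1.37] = -2.19*g^2 + 2.6*g + 0.41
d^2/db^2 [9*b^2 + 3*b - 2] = 18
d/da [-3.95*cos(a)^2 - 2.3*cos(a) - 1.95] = (7.9*cos(a) + 2.3)*sin(a)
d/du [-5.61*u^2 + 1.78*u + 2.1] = 1.78 - 11.22*u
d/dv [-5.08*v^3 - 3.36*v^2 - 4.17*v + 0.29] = -15.24*v^2 - 6.72*v - 4.17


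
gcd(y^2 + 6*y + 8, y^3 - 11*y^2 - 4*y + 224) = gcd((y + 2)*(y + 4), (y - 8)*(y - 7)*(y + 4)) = y + 4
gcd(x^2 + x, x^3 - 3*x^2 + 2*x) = x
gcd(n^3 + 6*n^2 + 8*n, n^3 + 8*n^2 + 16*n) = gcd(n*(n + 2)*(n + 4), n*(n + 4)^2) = n^2 + 4*n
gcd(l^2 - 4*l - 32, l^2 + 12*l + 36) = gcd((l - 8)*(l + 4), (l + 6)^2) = 1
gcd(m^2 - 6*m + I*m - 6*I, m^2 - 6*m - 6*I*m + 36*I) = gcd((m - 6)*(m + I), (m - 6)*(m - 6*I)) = m - 6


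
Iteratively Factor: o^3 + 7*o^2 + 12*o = (o + 3)*(o^2 + 4*o) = o*(o + 3)*(o + 4)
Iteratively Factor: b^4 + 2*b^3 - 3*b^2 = (b)*(b^3 + 2*b^2 - 3*b) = b^2*(b^2 + 2*b - 3) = b^2*(b - 1)*(b + 3)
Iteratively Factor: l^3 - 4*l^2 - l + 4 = (l - 4)*(l^2 - 1) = (l - 4)*(l + 1)*(l - 1)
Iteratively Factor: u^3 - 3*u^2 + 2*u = (u)*(u^2 - 3*u + 2) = u*(u - 2)*(u - 1)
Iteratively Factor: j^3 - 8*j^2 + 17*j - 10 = (j - 5)*(j^2 - 3*j + 2) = (j - 5)*(j - 1)*(j - 2)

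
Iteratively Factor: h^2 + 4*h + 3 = (h + 3)*(h + 1)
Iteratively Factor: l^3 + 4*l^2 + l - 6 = (l + 2)*(l^2 + 2*l - 3) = (l + 2)*(l + 3)*(l - 1)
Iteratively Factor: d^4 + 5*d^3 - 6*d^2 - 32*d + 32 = (d + 4)*(d^3 + d^2 - 10*d + 8) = (d + 4)^2*(d^2 - 3*d + 2) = (d - 1)*(d + 4)^2*(d - 2)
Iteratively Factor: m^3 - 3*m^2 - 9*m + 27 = (m - 3)*(m^2 - 9) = (m - 3)^2*(m + 3)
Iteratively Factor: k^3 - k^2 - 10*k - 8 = (k + 1)*(k^2 - 2*k - 8) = (k + 1)*(k + 2)*(k - 4)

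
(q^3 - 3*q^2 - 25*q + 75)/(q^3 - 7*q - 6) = (q^2 - 25)/(q^2 + 3*q + 2)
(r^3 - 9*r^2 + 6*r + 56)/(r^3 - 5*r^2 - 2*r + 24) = (r - 7)/(r - 3)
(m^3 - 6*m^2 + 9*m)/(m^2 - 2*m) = (m^2 - 6*m + 9)/(m - 2)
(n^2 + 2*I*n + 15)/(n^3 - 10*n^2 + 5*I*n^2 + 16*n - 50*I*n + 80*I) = (n - 3*I)/(n^2 - 10*n + 16)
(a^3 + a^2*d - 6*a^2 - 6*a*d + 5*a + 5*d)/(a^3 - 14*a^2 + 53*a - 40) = (a + d)/(a - 8)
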